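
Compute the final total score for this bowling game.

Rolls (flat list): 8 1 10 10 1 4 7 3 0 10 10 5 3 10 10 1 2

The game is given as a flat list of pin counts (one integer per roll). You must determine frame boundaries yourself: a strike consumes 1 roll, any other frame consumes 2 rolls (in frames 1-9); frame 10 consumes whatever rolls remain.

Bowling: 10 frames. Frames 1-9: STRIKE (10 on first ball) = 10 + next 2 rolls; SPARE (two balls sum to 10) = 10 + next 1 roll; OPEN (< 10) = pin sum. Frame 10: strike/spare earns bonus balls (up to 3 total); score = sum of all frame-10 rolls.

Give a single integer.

Frame 1: OPEN (8+1=9). Cumulative: 9
Frame 2: STRIKE. 10 + next two rolls (10+1) = 21. Cumulative: 30
Frame 3: STRIKE. 10 + next two rolls (1+4) = 15. Cumulative: 45
Frame 4: OPEN (1+4=5). Cumulative: 50
Frame 5: SPARE (7+3=10). 10 + next roll (0) = 10. Cumulative: 60
Frame 6: SPARE (0+10=10). 10 + next roll (10) = 20. Cumulative: 80
Frame 7: STRIKE. 10 + next two rolls (5+3) = 18. Cumulative: 98
Frame 8: OPEN (5+3=8). Cumulative: 106
Frame 9: STRIKE. 10 + next two rolls (10+1) = 21. Cumulative: 127
Frame 10: STRIKE. Sum of all frame-10 rolls (10+1+2) = 13. Cumulative: 140

Answer: 140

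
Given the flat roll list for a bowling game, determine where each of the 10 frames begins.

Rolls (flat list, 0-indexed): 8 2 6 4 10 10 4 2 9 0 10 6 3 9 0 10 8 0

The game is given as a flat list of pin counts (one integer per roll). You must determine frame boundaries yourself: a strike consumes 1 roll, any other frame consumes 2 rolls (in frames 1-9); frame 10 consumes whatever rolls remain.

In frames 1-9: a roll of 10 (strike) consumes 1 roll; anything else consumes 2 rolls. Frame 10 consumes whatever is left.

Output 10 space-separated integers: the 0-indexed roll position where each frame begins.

Frame 1 starts at roll index 0: rolls=8,2 (sum=10), consumes 2 rolls
Frame 2 starts at roll index 2: rolls=6,4 (sum=10), consumes 2 rolls
Frame 3 starts at roll index 4: roll=10 (strike), consumes 1 roll
Frame 4 starts at roll index 5: roll=10 (strike), consumes 1 roll
Frame 5 starts at roll index 6: rolls=4,2 (sum=6), consumes 2 rolls
Frame 6 starts at roll index 8: rolls=9,0 (sum=9), consumes 2 rolls
Frame 7 starts at roll index 10: roll=10 (strike), consumes 1 roll
Frame 8 starts at roll index 11: rolls=6,3 (sum=9), consumes 2 rolls
Frame 9 starts at roll index 13: rolls=9,0 (sum=9), consumes 2 rolls
Frame 10 starts at roll index 15: 3 remaining rolls

Answer: 0 2 4 5 6 8 10 11 13 15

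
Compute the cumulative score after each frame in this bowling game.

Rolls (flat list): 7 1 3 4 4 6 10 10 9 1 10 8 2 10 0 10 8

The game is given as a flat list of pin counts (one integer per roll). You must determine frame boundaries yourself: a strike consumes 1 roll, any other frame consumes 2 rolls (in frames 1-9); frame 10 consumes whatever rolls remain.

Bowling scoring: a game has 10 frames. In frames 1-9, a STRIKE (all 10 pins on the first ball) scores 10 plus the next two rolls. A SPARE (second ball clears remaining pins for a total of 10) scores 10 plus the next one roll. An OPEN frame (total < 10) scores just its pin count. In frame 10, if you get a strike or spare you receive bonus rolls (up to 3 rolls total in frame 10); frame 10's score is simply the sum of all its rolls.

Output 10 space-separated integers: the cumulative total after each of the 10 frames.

Frame 1: OPEN (7+1=8). Cumulative: 8
Frame 2: OPEN (3+4=7). Cumulative: 15
Frame 3: SPARE (4+6=10). 10 + next roll (10) = 20. Cumulative: 35
Frame 4: STRIKE. 10 + next two rolls (10+9) = 29. Cumulative: 64
Frame 5: STRIKE. 10 + next two rolls (9+1) = 20. Cumulative: 84
Frame 6: SPARE (9+1=10). 10 + next roll (10) = 20. Cumulative: 104
Frame 7: STRIKE. 10 + next two rolls (8+2) = 20. Cumulative: 124
Frame 8: SPARE (8+2=10). 10 + next roll (10) = 20. Cumulative: 144
Frame 9: STRIKE. 10 + next two rolls (0+10) = 20. Cumulative: 164
Frame 10: SPARE. Sum of all frame-10 rolls (0+10+8) = 18. Cumulative: 182

Answer: 8 15 35 64 84 104 124 144 164 182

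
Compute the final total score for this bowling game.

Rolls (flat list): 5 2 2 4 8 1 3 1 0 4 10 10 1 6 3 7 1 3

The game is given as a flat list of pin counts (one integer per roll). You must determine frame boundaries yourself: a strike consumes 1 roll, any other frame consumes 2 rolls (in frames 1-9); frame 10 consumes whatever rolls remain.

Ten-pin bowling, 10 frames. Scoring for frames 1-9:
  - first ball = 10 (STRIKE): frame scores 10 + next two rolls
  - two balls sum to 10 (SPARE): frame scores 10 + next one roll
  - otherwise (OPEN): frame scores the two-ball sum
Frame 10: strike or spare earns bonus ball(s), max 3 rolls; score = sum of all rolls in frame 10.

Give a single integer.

Answer: 90

Derivation:
Frame 1: OPEN (5+2=7). Cumulative: 7
Frame 2: OPEN (2+4=6). Cumulative: 13
Frame 3: OPEN (8+1=9). Cumulative: 22
Frame 4: OPEN (3+1=4). Cumulative: 26
Frame 5: OPEN (0+4=4). Cumulative: 30
Frame 6: STRIKE. 10 + next two rolls (10+1) = 21. Cumulative: 51
Frame 7: STRIKE. 10 + next two rolls (1+6) = 17. Cumulative: 68
Frame 8: OPEN (1+6=7). Cumulative: 75
Frame 9: SPARE (3+7=10). 10 + next roll (1) = 11. Cumulative: 86
Frame 10: OPEN. Sum of all frame-10 rolls (1+3) = 4. Cumulative: 90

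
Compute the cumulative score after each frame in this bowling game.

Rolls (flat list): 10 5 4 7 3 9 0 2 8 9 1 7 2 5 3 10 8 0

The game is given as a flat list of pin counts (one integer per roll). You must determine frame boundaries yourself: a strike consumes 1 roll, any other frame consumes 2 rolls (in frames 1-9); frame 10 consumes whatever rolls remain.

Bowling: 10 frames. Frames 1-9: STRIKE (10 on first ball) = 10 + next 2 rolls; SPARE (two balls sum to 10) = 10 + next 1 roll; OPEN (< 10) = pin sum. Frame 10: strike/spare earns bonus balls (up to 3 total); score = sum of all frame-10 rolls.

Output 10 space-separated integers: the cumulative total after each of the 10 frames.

Answer: 19 28 47 56 75 92 101 109 127 135

Derivation:
Frame 1: STRIKE. 10 + next two rolls (5+4) = 19. Cumulative: 19
Frame 2: OPEN (5+4=9). Cumulative: 28
Frame 3: SPARE (7+3=10). 10 + next roll (9) = 19. Cumulative: 47
Frame 4: OPEN (9+0=9). Cumulative: 56
Frame 5: SPARE (2+8=10). 10 + next roll (9) = 19. Cumulative: 75
Frame 6: SPARE (9+1=10). 10 + next roll (7) = 17. Cumulative: 92
Frame 7: OPEN (7+2=9). Cumulative: 101
Frame 8: OPEN (5+3=8). Cumulative: 109
Frame 9: STRIKE. 10 + next two rolls (8+0) = 18. Cumulative: 127
Frame 10: OPEN. Sum of all frame-10 rolls (8+0) = 8. Cumulative: 135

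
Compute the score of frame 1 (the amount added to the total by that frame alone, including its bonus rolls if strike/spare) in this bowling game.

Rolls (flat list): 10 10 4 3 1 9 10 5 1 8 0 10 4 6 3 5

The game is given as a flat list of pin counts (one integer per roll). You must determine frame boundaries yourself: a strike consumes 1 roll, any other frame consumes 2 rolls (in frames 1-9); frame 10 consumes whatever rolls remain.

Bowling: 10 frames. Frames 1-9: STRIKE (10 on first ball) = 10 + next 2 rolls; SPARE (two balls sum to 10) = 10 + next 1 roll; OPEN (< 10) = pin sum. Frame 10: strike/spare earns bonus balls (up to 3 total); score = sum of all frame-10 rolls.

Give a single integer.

Frame 1: STRIKE. 10 + next two rolls (10+4) = 24. Cumulative: 24
Frame 2: STRIKE. 10 + next two rolls (4+3) = 17. Cumulative: 41
Frame 3: OPEN (4+3=7). Cumulative: 48

Answer: 24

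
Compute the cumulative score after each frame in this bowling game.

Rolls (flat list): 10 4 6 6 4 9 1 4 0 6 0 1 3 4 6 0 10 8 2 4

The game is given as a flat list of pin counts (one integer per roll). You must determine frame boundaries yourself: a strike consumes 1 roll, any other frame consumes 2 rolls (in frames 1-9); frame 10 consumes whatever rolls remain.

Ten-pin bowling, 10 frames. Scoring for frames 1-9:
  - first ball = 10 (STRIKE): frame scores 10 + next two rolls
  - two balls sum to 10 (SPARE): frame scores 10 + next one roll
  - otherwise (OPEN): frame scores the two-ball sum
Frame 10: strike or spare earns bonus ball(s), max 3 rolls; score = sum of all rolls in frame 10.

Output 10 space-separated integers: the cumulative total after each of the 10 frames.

Frame 1: STRIKE. 10 + next two rolls (4+6) = 20. Cumulative: 20
Frame 2: SPARE (4+6=10). 10 + next roll (6) = 16. Cumulative: 36
Frame 3: SPARE (6+4=10). 10 + next roll (9) = 19. Cumulative: 55
Frame 4: SPARE (9+1=10). 10 + next roll (4) = 14. Cumulative: 69
Frame 5: OPEN (4+0=4). Cumulative: 73
Frame 6: OPEN (6+0=6). Cumulative: 79
Frame 7: OPEN (1+3=4). Cumulative: 83
Frame 8: SPARE (4+6=10). 10 + next roll (0) = 10. Cumulative: 93
Frame 9: SPARE (0+10=10). 10 + next roll (8) = 18. Cumulative: 111
Frame 10: SPARE. Sum of all frame-10 rolls (8+2+4) = 14. Cumulative: 125

Answer: 20 36 55 69 73 79 83 93 111 125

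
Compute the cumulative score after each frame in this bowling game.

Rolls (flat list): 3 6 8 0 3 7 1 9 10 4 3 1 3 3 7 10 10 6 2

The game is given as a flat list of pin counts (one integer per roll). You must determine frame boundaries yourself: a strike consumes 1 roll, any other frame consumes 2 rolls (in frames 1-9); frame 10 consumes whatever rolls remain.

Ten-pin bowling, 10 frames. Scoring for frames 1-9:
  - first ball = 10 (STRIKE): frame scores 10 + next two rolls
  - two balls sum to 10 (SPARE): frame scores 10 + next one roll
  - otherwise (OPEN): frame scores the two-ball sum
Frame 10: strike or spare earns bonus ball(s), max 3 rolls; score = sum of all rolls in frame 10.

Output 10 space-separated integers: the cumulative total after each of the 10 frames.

Frame 1: OPEN (3+6=9). Cumulative: 9
Frame 2: OPEN (8+0=8). Cumulative: 17
Frame 3: SPARE (3+7=10). 10 + next roll (1) = 11. Cumulative: 28
Frame 4: SPARE (1+9=10). 10 + next roll (10) = 20. Cumulative: 48
Frame 5: STRIKE. 10 + next two rolls (4+3) = 17. Cumulative: 65
Frame 6: OPEN (4+3=7). Cumulative: 72
Frame 7: OPEN (1+3=4). Cumulative: 76
Frame 8: SPARE (3+7=10). 10 + next roll (10) = 20. Cumulative: 96
Frame 9: STRIKE. 10 + next two rolls (10+6) = 26. Cumulative: 122
Frame 10: STRIKE. Sum of all frame-10 rolls (10+6+2) = 18. Cumulative: 140

Answer: 9 17 28 48 65 72 76 96 122 140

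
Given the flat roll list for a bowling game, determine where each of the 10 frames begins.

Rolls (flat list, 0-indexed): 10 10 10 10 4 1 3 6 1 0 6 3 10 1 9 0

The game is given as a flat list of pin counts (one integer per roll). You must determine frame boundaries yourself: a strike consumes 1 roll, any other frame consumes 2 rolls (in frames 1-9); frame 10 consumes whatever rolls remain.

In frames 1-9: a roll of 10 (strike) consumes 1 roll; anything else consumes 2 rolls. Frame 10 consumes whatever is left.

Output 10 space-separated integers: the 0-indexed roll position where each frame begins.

Answer: 0 1 2 3 4 6 8 10 12 13

Derivation:
Frame 1 starts at roll index 0: roll=10 (strike), consumes 1 roll
Frame 2 starts at roll index 1: roll=10 (strike), consumes 1 roll
Frame 3 starts at roll index 2: roll=10 (strike), consumes 1 roll
Frame 4 starts at roll index 3: roll=10 (strike), consumes 1 roll
Frame 5 starts at roll index 4: rolls=4,1 (sum=5), consumes 2 rolls
Frame 6 starts at roll index 6: rolls=3,6 (sum=9), consumes 2 rolls
Frame 7 starts at roll index 8: rolls=1,0 (sum=1), consumes 2 rolls
Frame 8 starts at roll index 10: rolls=6,3 (sum=9), consumes 2 rolls
Frame 9 starts at roll index 12: roll=10 (strike), consumes 1 roll
Frame 10 starts at roll index 13: 3 remaining rolls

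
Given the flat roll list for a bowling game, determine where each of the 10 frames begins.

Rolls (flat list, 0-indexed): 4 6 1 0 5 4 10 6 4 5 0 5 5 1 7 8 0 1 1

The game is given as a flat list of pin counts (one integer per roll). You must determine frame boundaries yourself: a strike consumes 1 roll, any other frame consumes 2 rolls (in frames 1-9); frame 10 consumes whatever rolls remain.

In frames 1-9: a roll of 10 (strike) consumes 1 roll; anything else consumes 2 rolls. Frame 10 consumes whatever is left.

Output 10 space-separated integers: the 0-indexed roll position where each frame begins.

Frame 1 starts at roll index 0: rolls=4,6 (sum=10), consumes 2 rolls
Frame 2 starts at roll index 2: rolls=1,0 (sum=1), consumes 2 rolls
Frame 3 starts at roll index 4: rolls=5,4 (sum=9), consumes 2 rolls
Frame 4 starts at roll index 6: roll=10 (strike), consumes 1 roll
Frame 5 starts at roll index 7: rolls=6,4 (sum=10), consumes 2 rolls
Frame 6 starts at roll index 9: rolls=5,0 (sum=5), consumes 2 rolls
Frame 7 starts at roll index 11: rolls=5,5 (sum=10), consumes 2 rolls
Frame 8 starts at roll index 13: rolls=1,7 (sum=8), consumes 2 rolls
Frame 9 starts at roll index 15: rolls=8,0 (sum=8), consumes 2 rolls
Frame 10 starts at roll index 17: 2 remaining rolls

Answer: 0 2 4 6 7 9 11 13 15 17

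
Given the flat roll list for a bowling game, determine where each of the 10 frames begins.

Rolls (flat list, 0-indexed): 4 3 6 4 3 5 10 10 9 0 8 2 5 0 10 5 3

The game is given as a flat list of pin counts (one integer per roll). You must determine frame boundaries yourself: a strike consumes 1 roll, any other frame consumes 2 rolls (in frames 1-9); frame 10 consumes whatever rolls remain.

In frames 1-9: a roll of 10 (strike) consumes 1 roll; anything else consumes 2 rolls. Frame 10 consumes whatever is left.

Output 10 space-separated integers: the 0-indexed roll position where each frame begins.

Answer: 0 2 4 6 7 8 10 12 14 15

Derivation:
Frame 1 starts at roll index 0: rolls=4,3 (sum=7), consumes 2 rolls
Frame 2 starts at roll index 2: rolls=6,4 (sum=10), consumes 2 rolls
Frame 3 starts at roll index 4: rolls=3,5 (sum=8), consumes 2 rolls
Frame 4 starts at roll index 6: roll=10 (strike), consumes 1 roll
Frame 5 starts at roll index 7: roll=10 (strike), consumes 1 roll
Frame 6 starts at roll index 8: rolls=9,0 (sum=9), consumes 2 rolls
Frame 7 starts at roll index 10: rolls=8,2 (sum=10), consumes 2 rolls
Frame 8 starts at roll index 12: rolls=5,0 (sum=5), consumes 2 rolls
Frame 9 starts at roll index 14: roll=10 (strike), consumes 1 roll
Frame 10 starts at roll index 15: 2 remaining rolls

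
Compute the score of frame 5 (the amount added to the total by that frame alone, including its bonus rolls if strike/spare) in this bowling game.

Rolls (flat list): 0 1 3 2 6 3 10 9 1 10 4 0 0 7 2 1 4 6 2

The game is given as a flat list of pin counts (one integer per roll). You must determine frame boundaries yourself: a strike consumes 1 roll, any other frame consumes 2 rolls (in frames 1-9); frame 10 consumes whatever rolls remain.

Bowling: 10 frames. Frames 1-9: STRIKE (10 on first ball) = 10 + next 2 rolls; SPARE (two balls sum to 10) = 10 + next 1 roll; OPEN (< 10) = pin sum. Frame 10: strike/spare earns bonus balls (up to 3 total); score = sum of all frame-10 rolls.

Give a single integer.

Answer: 20

Derivation:
Frame 1: OPEN (0+1=1). Cumulative: 1
Frame 2: OPEN (3+2=5). Cumulative: 6
Frame 3: OPEN (6+3=9). Cumulative: 15
Frame 4: STRIKE. 10 + next two rolls (9+1) = 20. Cumulative: 35
Frame 5: SPARE (9+1=10). 10 + next roll (10) = 20. Cumulative: 55
Frame 6: STRIKE. 10 + next two rolls (4+0) = 14. Cumulative: 69
Frame 7: OPEN (4+0=4). Cumulative: 73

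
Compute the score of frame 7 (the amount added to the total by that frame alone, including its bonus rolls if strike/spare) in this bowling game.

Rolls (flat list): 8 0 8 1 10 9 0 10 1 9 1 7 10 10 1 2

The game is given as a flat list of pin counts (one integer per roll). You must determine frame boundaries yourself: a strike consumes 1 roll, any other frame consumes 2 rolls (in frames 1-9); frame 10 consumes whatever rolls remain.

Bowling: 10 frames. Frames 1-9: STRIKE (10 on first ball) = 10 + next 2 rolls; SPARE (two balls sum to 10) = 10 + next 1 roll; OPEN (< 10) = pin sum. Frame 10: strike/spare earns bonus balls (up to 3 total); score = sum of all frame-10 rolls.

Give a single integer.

Frame 1: OPEN (8+0=8). Cumulative: 8
Frame 2: OPEN (8+1=9). Cumulative: 17
Frame 3: STRIKE. 10 + next two rolls (9+0) = 19. Cumulative: 36
Frame 4: OPEN (9+0=9). Cumulative: 45
Frame 5: STRIKE. 10 + next two rolls (1+9) = 20. Cumulative: 65
Frame 6: SPARE (1+9=10). 10 + next roll (1) = 11. Cumulative: 76
Frame 7: OPEN (1+7=8). Cumulative: 84
Frame 8: STRIKE. 10 + next two rolls (10+1) = 21. Cumulative: 105
Frame 9: STRIKE. 10 + next two rolls (1+2) = 13. Cumulative: 118

Answer: 8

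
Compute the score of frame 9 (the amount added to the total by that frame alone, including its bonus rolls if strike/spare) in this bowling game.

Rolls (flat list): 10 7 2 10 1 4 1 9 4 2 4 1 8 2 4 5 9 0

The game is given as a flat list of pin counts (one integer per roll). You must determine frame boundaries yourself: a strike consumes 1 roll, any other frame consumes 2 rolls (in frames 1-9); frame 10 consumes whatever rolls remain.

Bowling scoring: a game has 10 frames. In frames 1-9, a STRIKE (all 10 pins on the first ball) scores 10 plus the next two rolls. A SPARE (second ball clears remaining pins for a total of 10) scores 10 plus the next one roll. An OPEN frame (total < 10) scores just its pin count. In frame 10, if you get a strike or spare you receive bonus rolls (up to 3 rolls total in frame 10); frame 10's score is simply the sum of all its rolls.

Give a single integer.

Frame 1: STRIKE. 10 + next two rolls (7+2) = 19. Cumulative: 19
Frame 2: OPEN (7+2=9). Cumulative: 28
Frame 3: STRIKE. 10 + next two rolls (1+4) = 15. Cumulative: 43
Frame 4: OPEN (1+4=5). Cumulative: 48
Frame 5: SPARE (1+9=10). 10 + next roll (4) = 14. Cumulative: 62
Frame 6: OPEN (4+2=6). Cumulative: 68
Frame 7: OPEN (4+1=5). Cumulative: 73
Frame 8: SPARE (8+2=10). 10 + next roll (4) = 14. Cumulative: 87
Frame 9: OPEN (4+5=9). Cumulative: 96
Frame 10: OPEN. Sum of all frame-10 rolls (9+0) = 9. Cumulative: 105

Answer: 9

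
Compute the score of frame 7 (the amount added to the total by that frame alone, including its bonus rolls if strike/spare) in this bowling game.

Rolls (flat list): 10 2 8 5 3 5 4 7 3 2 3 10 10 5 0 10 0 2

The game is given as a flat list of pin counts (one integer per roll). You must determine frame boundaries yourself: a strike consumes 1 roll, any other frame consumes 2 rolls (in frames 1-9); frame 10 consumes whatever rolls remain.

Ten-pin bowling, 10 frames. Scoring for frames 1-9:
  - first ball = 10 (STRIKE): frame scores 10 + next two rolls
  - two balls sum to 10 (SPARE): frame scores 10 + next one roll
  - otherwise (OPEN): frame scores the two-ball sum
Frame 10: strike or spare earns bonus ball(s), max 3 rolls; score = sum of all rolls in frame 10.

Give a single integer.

Frame 1: STRIKE. 10 + next two rolls (2+8) = 20. Cumulative: 20
Frame 2: SPARE (2+8=10). 10 + next roll (5) = 15. Cumulative: 35
Frame 3: OPEN (5+3=8). Cumulative: 43
Frame 4: OPEN (5+4=9). Cumulative: 52
Frame 5: SPARE (7+3=10). 10 + next roll (2) = 12. Cumulative: 64
Frame 6: OPEN (2+3=5). Cumulative: 69
Frame 7: STRIKE. 10 + next two rolls (10+5) = 25. Cumulative: 94
Frame 8: STRIKE. 10 + next two rolls (5+0) = 15. Cumulative: 109
Frame 9: OPEN (5+0=5). Cumulative: 114

Answer: 25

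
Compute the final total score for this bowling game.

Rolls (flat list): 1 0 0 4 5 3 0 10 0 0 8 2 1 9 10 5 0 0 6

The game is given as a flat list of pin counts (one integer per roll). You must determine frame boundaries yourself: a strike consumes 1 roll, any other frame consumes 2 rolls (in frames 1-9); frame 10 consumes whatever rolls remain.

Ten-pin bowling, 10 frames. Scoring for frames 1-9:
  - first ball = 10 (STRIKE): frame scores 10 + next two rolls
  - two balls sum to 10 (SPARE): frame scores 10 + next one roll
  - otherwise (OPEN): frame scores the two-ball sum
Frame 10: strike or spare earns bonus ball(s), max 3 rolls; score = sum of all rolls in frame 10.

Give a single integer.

Frame 1: OPEN (1+0=1). Cumulative: 1
Frame 2: OPEN (0+4=4). Cumulative: 5
Frame 3: OPEN (5+3=8). Cumulative: 13
Frame 4: SPARE (0+10=10). 10 + next roll (0) = 10. Cumulative: 23
Frame 5: OPEN (0+0=0). Cumulative: 23
Frame 6: SPARE (8+2=10). 10 + next roll (1) = 11. Cumulative: 34
Frame 7: SPARE (1+9=10). 10 + next roll (10) = 20. Cumulative: 54
Frame 8: STRIKE. 10 + next two rolls (5+0) = 15. Cumulative: 69
Frame 9: OPEN (5+0=5). Cumulative: 74
Frame 10: OPEN. Sum of all frame-10 rolls (0+6) = 6. Cumulative: 80

Answer: 80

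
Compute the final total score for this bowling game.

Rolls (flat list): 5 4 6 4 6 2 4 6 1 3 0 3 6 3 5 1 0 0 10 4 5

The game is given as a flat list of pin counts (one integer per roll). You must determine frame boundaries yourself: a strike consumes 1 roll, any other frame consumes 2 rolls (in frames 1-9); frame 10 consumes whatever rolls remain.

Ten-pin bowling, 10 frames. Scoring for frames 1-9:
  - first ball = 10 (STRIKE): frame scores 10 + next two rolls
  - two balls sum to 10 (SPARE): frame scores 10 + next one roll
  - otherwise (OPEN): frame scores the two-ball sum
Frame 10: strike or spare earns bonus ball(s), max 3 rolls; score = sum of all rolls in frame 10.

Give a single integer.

Frame 1: OPEN (5+4=9). Cumulative: 9
Frame 2: SPARE (6+4=10). 10 + next roll (6) = 16. Cumulative: 25
Frame 3: OPEN (6+2=8). Cumulative: 33
Frame 4: SPARE (4+6=10). 10 + next roll (1) = 11. Cumulative: 44
Frame 5: OPEN (1+3=4). Cumulative: 48
Frame 6: OPEN (0+3=3). Cumulative: 51
Frame 7: OPEN (6+3=9). Cumulative: 60
Frame 8: OPEN (5+1=6). Cumulative: 66
Frame 9: OPEN (0+0=0). Cumulative: 66
Frame 10: STRIKE. Sum of all frame-10 rolls (10+4+5) = 19. Cumulative: 85

Answer: 85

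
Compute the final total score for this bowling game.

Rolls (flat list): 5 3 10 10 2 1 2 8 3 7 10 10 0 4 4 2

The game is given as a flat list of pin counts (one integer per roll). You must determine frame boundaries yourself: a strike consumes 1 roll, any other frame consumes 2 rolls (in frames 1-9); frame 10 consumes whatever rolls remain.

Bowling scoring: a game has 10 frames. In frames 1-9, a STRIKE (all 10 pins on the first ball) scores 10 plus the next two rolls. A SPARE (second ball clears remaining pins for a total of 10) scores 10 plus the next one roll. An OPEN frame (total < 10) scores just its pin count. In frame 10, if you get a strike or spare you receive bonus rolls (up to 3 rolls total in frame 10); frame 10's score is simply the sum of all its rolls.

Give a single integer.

Frame 1: OPEN (5+3=8). Cumulative: 8
Frame 2: STRIKE. 10 + next two rolls (10+2) = 22. Cumulative: 30
Frame 3: STRIKE. 10 + next two rolls (2+1) = 13. Cumulative: 43
Frame 4: OPEN (2+1=3). Cumulative: 46
Frame 5: SPARE (2+8=10). 10 + next roll (3) = 13. Cumulative: 59
Frame 6: SPARE (3+7=10). 10 + next roll (10) = 20. Cumulative: 79
Frame 7: STRIKE. 10 + next two rolls (10+0) = 20. Cumulative: 99
Frame 8: STRIKE. 10 + next two rolls (0+4) = 14. Cumulative: 113
Frame 9: OPEN (0+4=4). Cumulative: 117
Frame 10: OPEN. Sum of all frame-10 rolls (4+2) = 6. Cumulative: 123

Answer: 123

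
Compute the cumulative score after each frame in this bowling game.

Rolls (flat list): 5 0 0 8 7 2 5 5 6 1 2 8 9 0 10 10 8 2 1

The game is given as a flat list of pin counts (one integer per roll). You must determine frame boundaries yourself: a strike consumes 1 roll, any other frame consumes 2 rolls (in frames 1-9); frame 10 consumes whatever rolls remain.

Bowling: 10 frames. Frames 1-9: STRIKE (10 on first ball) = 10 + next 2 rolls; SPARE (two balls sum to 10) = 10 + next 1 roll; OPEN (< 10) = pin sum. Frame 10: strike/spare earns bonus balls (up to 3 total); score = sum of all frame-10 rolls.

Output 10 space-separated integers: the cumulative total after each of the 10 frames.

Answer: 5 13 22 38 45 64 73 101 121 132

Derivation:
Frame 1: OPEN (5+0=5). Cumulative: 5
Frame 2: OPEN (0+8=8). Cumulative: 13
Frame 3: OPEN (7+2=9). Cumulative: 22
Frame 4: SPARE (5+5=10). 10 + next roll (6) = 16. Cumulative: 38
Frame 5: OPEN (6+1=7). Cumulative: 45
Frame 6: SPARE (2+8=10). 10 + next roll (9) = 19. Cumulative: 64
Frame 7: OPEN (9+0=9). Cumulative: 73
Frame 8: STRIKE. 10 + next two rolls (10+8) = 28. Cumulative: 101
Frame 9: STRIKE. 10 + next two rolls (8+2) = 20. Cumulative: 121
Frame 10: SPARE. Sum of all frame-10 rolls (8+2+1) = 11. Cumulative: 132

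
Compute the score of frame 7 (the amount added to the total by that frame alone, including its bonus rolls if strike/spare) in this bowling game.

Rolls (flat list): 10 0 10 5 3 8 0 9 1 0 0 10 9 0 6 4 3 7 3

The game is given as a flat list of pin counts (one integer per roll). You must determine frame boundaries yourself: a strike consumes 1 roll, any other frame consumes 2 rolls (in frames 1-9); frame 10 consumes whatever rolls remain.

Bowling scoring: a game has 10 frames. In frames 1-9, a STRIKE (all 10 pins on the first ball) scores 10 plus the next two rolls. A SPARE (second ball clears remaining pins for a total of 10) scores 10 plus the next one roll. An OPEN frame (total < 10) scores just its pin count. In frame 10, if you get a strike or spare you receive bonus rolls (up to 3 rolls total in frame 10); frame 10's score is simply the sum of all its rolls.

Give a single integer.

Frame 1: STRIKE. 10 + next two rolls (0+10) = 20. Cumulative: 20
Frame 2: SPARE (0+10=10). 10 + next roll (5) = 15. Cumulative: 35
Frame 3: OPEN (5+3=8). Cumulative: 43
Frame 4: OPEN (8+0=8). Cumulative: 51
Frame 5: SPARE (9+1=10). 10 + next roll (0) = 10. Cumulative: 61
Frame 6: OPEN (0+0=0). Cumulative: 61
Frame 7: STRIKE. 10 + next two rolls (9+0) = 19. Cumulative: 80
Frame 8: OPEN (9+0=9). Cumulative: 89
Frame 9: SPARE (6+4=10). 10 + next roll (3) = 13. Cumulative: 102

Answer: 19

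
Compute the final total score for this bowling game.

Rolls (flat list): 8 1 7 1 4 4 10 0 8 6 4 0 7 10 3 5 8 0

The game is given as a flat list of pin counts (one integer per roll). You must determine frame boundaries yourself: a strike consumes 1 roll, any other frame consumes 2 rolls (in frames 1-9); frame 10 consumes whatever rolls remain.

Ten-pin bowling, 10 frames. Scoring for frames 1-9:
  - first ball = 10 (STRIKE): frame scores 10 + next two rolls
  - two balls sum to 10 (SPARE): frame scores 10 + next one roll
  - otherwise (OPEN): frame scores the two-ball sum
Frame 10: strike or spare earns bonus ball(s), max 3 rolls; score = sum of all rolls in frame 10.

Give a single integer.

Answer: 102

Derivation:
Frame 1: OPEN (8+1=9). Cumulative: 9
Frame 2: OPEN (7+1=8). Cumulative: 17
Frame 3: OPEN (4+4=8). Cumulative: 25
Frame 4: STRIKE. 10 + next two rolls (0+8) = 18. Cumulative: 43
Frame 5: OPEN (0+8=8). Cumulative: 51
Frame 6: SPARE (6+4=10). 10 + next roll (0) = 10. Cumulative: 61
Frame 7: OPEN (0+7=7). Cumulative: 68
Frame 8: STRIKE. 10 + next two rolls (3+5) = 18. Cumulative: 86
Frame 9: OPEN (3+5=8). Cumulative: 94
Frame 10: OPEN. Sum of all frame-10 rolls (8+0) = 8. Cumulative: 102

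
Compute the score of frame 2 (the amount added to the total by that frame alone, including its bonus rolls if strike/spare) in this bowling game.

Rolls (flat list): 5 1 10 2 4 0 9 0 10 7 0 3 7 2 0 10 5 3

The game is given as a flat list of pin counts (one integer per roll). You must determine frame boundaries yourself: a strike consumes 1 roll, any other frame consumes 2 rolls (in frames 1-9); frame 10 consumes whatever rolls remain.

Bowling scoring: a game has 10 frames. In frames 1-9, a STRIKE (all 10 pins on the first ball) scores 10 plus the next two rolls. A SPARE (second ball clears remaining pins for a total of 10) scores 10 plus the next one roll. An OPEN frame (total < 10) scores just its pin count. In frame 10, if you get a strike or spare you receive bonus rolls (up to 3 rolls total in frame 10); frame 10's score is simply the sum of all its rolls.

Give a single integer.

Answer: 16

Derivation:
Frame 1: OPEN (5+1=6). Cumulative: 6
Frame 2: STRIKE. 10 + next two rolls (2+4) = 16. Cumulative: 22
Frame 3: OPEN (2+4=6). Cumulative: 28
Frame 4: OPEN (0+9=9). Cumulative: 37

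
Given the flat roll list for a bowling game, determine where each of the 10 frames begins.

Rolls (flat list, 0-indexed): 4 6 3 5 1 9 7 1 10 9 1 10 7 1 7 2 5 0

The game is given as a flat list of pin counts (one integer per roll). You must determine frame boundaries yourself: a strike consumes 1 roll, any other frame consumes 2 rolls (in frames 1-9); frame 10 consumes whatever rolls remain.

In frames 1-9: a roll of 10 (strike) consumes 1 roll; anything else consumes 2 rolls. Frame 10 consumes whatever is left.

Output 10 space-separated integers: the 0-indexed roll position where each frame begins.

Frame 1 starts at roll index 0: rolls=4,6 (sum=10), consumes 2 rolls
Frame 2 starts at roll index 2: rolls=3,5 (sum=8), consumes 2 rolls
Frame 3 starts at roll index 4: rolls=1,9 (sum=10), consumes 2 rolls
Frame 4 starts at roll index 6: rolls=7,1 (sum=8), consumes 2 rolls
Frame 5 starts at roll index 8: roll=10 (strike), consumes 1 roll
Frame 6 starts at roll index 9: rolls=9,1 (sum=10), consumes 2 rolls
Frame 7 starts at roll index 11: roll=10 (strike), consumes 1 roll
Frame 8 starts at roll index 12: rolls=7,1 (sum=8), consumes 2 rolls
Frame 9 starts at roll index 14: rolls=7,2 (sum=9), consumes 2 rolls
Frame 10 starts at roll index 16: 2 remaining rolls

Answer: 0 2 4 6 8 9 11 12 14 16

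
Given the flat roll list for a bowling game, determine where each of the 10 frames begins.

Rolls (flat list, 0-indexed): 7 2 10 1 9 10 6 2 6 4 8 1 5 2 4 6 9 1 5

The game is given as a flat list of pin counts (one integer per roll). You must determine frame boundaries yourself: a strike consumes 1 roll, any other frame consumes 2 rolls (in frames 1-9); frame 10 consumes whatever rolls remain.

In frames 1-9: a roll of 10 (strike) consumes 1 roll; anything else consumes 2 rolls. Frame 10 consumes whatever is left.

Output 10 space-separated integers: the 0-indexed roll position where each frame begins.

Answer: 0 2 3 5 6 8 10 12 14 16

Derivation:
Frame 1 starts at roll index 0: rolls=7,2 (sum=9), consumes 2 rolls
Frame 2 starts at roll index 2: roll=10 (strike), consumes 1 roll
Frame 3 starts at roll index 3: rolls=1,9 (sum=10), consumes 2 rolls
Frame 4 starts at roll index 5: roll=10 (strike), consumes 1 roll
Frame 5 starts at roll index 6: rolls=6,2 (sum=8), consumes 2 rolls
Frame 6 starts at roll index 8: rolls=6,4 (sum=10), consumes 2 rolls
Frame 7 starts at roll index 10: rolls=8,1 (sum=9), consumes 2 rolls
Frame 8 starts at roll index 12: rolls=5,2 (sum=7), consumes 2 rolls
Frame 9 starts at roll index 14: rolls=4,6 (sum=10), consumes 2 rolls
Frame 10 starts at roll index 16: 3 remaining rolls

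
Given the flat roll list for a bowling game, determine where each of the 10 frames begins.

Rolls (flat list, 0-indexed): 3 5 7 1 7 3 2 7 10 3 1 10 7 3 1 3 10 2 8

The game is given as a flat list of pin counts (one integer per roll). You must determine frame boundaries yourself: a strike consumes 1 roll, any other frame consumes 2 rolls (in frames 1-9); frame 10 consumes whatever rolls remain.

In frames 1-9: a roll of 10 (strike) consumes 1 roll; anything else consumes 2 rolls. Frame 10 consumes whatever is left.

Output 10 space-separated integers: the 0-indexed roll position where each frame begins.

Frame 1 starts at roll index 0: rolls=3,5 (sum=8), consumes 2 rolls
Frame 2 starts at roll index 2: rolls=7,1 (sum=8), consumes 2 rolls
Frame 3 starts at roll index 4: rolls=7,3 (sum=10), consumes 2 rolls
Frame 4 starts at roll index 6: rolls=2,7 (sum=9), consumes 2 rolls
Frame 5 starts at roll index 8: roll=10 (strike), consumes 1 roll
Frame 6 starts at roll index 9: rolls=3,1 (sum=4), consumes 2 rolls
Frame 7 starts at roll index 11: roll=10 (strike), consumes 1 roll
Frame 8 starts at roll index 12: rolls=7,3 (sum=10), consumes 2 rolls
Frame 9 starts at roll index 14: rolls=1,3 (sum=4), consumes 2 rolls
Frame 10 starts at roll index 16: 3 remaining rolls

Answer: 0 2 4 6 8 9 11 12 14 16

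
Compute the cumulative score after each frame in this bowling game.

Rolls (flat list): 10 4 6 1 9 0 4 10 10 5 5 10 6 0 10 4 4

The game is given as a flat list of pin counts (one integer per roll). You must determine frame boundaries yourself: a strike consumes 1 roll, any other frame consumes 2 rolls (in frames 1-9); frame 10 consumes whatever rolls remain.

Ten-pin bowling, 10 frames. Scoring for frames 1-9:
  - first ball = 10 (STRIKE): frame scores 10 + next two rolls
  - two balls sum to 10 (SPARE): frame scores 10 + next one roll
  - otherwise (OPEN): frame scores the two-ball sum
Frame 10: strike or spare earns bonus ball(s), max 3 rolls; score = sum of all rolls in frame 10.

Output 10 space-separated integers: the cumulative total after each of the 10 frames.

Answer: 20 31 41 45 70 90 110 126 132 150

Derivation:
Frame 1: STRIKE. 10 + next two rolls (4+6) = 20. Cumulative: 20
Frame 2: SPARE (4+6=10). 10 + next roll (1) = 11. Cumulative: 31
Frame 3: SPARE (1+9=10). 10 + next roll (0) = 10. Cumulative: 41
Frame 4: OPEN (0+4=4). Cumulative: 45
Frame 5: STRIKE. 10 + next two rolls (10+5) = 25. Cumulative: 70
Frame 6: STRIKE. 10 + next two rolls (5+5) = 20. Cumulative: 90
Frame 7: SPARE (5+5=10). 10 + next roll (10) = 20. Cumulative: 110
Frame 8: STRIKE. 10 + next two rolls (6+0) = 16. Cumulative: 126
Frame 9: OPEN (6+0=6). Cumulative: 132
Frame 10: STRIKE. Sum of all frame-10 rolls (10+4+4) = 18. Cumulative: 150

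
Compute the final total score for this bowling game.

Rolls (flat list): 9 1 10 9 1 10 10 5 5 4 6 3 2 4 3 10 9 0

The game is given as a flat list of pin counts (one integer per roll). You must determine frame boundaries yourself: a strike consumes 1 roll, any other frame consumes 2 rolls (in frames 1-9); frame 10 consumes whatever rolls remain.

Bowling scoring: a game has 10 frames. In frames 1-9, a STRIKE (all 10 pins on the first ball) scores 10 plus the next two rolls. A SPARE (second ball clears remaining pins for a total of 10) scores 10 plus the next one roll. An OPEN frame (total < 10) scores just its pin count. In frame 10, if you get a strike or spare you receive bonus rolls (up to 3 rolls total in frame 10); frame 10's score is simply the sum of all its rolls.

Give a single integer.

Answer: 163

Derivation:
Frame 1: SPARE (9+1=10). 10 + next roll (10) = 20. Cumulative: 20
Frame 2: STRIKE. 10 + next two rolls (9+1) = 20. Cumulative: 40
Frame 3: SPARE (9+1=10). 10 + next roll (10) = 20. Cumulative: 60
Frame 4: STRIKE. 10 + next two rolls (10+5) = 25. Cumulative: 85
Frame 5: STRIKE. 10 + next two rolls (5+5) = 20. Cumulative: 105
Frame 6: SPARE (5+5=10). 10 + next roll (4) = 14. Cumulative: 119
Frame 7: SPARE (4+6=10). 10 + next roll (3) = 13. Cumulative: 132
Frame 8: OPEN (3+2=5). Cumulative: 137
Frame 9: OPEN (4+3=7). Cumulative: 144
Frame 10: STRIKE. Sum of all frame-10 rolls (10+9+0) = 19. Cumulative: 163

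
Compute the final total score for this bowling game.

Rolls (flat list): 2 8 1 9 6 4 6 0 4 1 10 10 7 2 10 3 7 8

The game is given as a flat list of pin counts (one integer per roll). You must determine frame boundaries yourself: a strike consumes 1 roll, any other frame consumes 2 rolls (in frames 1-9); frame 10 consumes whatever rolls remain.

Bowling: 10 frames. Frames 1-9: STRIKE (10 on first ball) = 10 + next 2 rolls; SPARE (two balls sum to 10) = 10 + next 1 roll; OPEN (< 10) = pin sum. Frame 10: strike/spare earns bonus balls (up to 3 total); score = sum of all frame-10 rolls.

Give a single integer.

Frame 1: SPARE (2+8=10). 10 + next roll (1) = 11. Cumulative: 11
Frame 2: SPARE (1+9=10). 10 + next roll (6) = 16. Cumulative: 27
Frame 3: SPARE (6+4=10). 10 + next roll (6) = 16. Cumulative: 43
Frame 4: OPEN (6+0=6). Cumulative: 49
Frame 5: OPEN (4+1=5). Cumulative: 54
Frame 6: STRIKE. 10 + next two rolls (10+7) = 27. Cumulative: 81
Frame 7: STRIKE. 10 + next two rolls (7+2) = 19. Cumulative: 100
Frame 8: OPEN (7+2=9). Cumulative: 109
Frame 9: STRIKE. 10 + next two rolls (3+7) = 20. Cumulative: 129
Frame 10: SPARE. Sum of all frame-10 rolls (3+7+8) = 18. Cumulative: 147

Answer: 147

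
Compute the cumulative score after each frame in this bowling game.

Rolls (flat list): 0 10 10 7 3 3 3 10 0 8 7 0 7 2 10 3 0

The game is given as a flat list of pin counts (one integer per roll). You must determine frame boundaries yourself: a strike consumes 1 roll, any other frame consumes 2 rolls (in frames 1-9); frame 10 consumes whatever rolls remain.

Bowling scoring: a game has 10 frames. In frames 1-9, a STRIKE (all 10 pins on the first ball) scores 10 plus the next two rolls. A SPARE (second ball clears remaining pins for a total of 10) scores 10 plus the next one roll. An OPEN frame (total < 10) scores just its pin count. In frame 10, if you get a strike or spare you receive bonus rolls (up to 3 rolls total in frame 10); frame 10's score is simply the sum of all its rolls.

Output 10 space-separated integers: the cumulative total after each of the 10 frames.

Answer: 20 40 53 59 77 85 92 101 114 117

Derivation:
Frame 1: SPARE (0+10=10). 10 + next roll (10) = 20. Cumulative: 20
Frame 2: STRIKE. 10 + next two rolls (7+3) = 20. Cumulative: 40
Frame 3: SPARE (7+3=10). 10 + next roll (3) = 13. Cumulative: 53
Frame 4: OPEN (3+3=6). Cumulative: 59
Frame 5: STRIKE. 10 + next two rolls (0+8) = 18. Cumulative: 77
Frame 6: OPEN (0+8=8). Cumulative: 85
Frame 7: OPEN (7+0=7). Cumulative: 92
Frame 8: OPEN (7+2=9). Cumulative: 101
Frame 9: STRIKE. 10 + next two rolls (3+0) = 13. Cumulative: 114
Frame 10: OPEN. Sum of all frame-10 rolls (3+0) = 3. Cumulative: 117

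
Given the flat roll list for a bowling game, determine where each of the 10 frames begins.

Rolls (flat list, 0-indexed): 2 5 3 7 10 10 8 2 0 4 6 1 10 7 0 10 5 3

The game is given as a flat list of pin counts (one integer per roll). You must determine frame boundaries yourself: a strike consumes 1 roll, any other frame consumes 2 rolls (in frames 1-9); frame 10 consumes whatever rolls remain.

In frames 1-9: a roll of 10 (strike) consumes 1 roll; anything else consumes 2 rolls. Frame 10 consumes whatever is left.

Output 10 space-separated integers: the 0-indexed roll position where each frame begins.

Answer: 0 2 4 5 6 8 10 12 13 15

Derivation:
Frame 1 starts at roll index 0: rolls=2,5 (sum=7), consumes 2 rolls
Frame 2 starts at roll index 2: rolls=3,7 (sum=10), consumes 2 rolls
Frame 3 starts at roll index 4: roll=10 (strike), consumes 1 roll
Frame 4 starts at roll index 5: roll=10 (strike), consumes 1 roll
Frame 5 starts at roll index 6: rolls=8,2 (sum=10), consumes 2 rolls
Frame 6 starts at roll index 8: rolls=0,4 (sum=4), consumes 2 rolls
Frame 7 starts at roll index 10: rolls=6,1 (sum=7), consumes 2 rolls
Frame 8 starts at roll index 12: roll=10 (strike), consumes 1 roll
Frame 9 starts at roll index 13: rolls=7,0 (sum=7), consumes 2 rolls
Frame 10 starts at roll index 15: 3 remaining rolls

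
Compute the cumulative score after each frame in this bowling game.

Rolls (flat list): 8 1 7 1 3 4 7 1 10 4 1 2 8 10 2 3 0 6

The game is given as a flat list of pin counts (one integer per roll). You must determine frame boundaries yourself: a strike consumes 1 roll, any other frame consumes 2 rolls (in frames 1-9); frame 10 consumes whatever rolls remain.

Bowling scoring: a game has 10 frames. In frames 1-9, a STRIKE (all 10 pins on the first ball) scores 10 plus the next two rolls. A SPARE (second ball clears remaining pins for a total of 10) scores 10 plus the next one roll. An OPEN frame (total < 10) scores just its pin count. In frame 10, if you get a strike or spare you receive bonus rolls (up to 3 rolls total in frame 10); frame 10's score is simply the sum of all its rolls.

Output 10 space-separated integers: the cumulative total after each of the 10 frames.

Frame 1: OPEN (8+1=9). Cumulative: 9
Frame 2: OPEN (7+1=8). Cumulative: 17
Frame 3: OPEN (3+4=7). Cumulative: 24
Frame 4: OPEN (7+1=8). Cumulative: 32
Frame 5: STRIKE. 10 + next two rolls (4+1) = 15. Cumulative: 47
Frame 6: OPEN (4+1=5). Cumulative: 52
Frame 7: SPARE (2+8=10). 10 + next roll (10) = 20. Cumulative: 72
Frame 8: STRIKE. 10 + next two rolls (2+3) = 15. Cumulative: 87
Frame 9: OPEN (2+3=5). Cumulative: 92
Frame 10: OPEN. Sum of all frame-10 rolls (0+6) = 6. Cumulative: 98

Answer: 9 17 24 32 47 52 72 87 92 98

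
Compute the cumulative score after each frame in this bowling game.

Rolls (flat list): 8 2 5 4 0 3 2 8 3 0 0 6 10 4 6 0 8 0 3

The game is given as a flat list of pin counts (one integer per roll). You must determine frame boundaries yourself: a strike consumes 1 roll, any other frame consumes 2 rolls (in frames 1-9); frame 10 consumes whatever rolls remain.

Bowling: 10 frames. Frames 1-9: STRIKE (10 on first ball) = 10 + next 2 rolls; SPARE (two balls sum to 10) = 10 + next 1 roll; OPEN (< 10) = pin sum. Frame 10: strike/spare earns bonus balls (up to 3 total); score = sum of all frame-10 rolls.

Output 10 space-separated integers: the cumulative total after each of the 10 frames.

Answer: 15 24 27 40 43 49 69 79 87 90

Derivation:
Frame 1: SPARE (8+2=10). 10 + next roll (5) = 15. Cumulative: 15
Frame 2: OPEN (5+4=9). Cumulative: 24
Frame 3: OPEN (0+3=3). Cumulative: 27
Frame 4: SPARE (2+8=10). 10 + next roll (3) = 13. Cumulative: 40
Frame 5: OPEN (3+0=3). Cumulative: 43
Frame 6: OPEN (0+6=6). Cumulative: 49
Frame 7: STRIKE. 10 + next two rolls (4+6) = 20. Cumulative: 69
Frame 8: SPARE (4+6=10). 10 + next roll (0) = 10. Cumulative: 79
Frame 9: OPEN (0+8=8). Cumulative: 87
Frame 10: OPEN. Sum of all frame-10 rolls (0+3) = 3. Cumulative: 90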